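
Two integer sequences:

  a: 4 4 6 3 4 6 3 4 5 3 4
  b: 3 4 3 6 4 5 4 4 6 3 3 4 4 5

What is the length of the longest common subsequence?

7

Match 4 [1,7], then 4 [2,8], then 6 [3,9], then 3 [4,11], then 4 [5,12], then 4 [8,13], then 5 [9,14] — 7 values in the same relative order in both. The LCS DP gives dp[11][14] = 7, so this is optimal.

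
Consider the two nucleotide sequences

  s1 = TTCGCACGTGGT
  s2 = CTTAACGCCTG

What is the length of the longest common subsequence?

8

Let dp[i][j] be the LCS length of the first i bases of s1 and the first j bases of s2. dp[i][j] = dp[i-1][j-1]+1 when the i-th and j-th bases match, else max(dp[i-1][j], dp[i][j-1]).
    ·  C  T  T  A  A  C  G  C  C  T  G
 ·  0  0  0  0  0  0  0  0  0  0  0  0
 T  0  0  1  1  1  1  1  1  1  1  1  1
 T  0  0  1  2  2  2  2  2  2  2  2  2
 C  0  1  1  2  2  2  3  3  3  3  3  3
 G  0  1  1  2  2  2  3  4  4  4  4  4
 C  0  1  1  2  2  2  3  4  5  5  5  5
 A  0  1  1  2  3  3  3  4  5  5  5  5
 C  0  1  1  2  3  3  4  4  5  6  6  6
 G  0  1  1  2  3  3  4  5  5  6  6  7
 T  0  1  2  2  3  3  4  5  5  6  7  7
 G  0  1  2  2  3  3  4  5  5  6  7  8
 G  0  1  2  2  3  3  4  5  5  6  7  8
 T  0  1  2  3  3  3  4  5  5  6  7  8
dp[12][11] = 8. One LCS (by backtracking along matches): TTCGCCTG.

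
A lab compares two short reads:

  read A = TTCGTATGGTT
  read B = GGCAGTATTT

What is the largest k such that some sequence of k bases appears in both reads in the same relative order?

Taking C [3,3] → G [4,5] → T [5,6] → A [6,7] → T [7,8] → T [10,9] → T [11,10] gives a common subsequence of length 7. Since dp[11][10] = 7, nothing longer is possible.

7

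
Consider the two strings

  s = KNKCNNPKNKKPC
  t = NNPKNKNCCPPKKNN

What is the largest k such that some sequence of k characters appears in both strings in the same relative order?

7

Taking K at s[1]=t[4], N at s[2]=t[5], K at s[3]=t[6], C at s[4]=t[9], P at s[7]=t[11], K at s[8]=t[13], N at s[9]=t[15] gives a common subsequence of length 7, and the DP table's final entry dp[13][15] is also 7, so no common subsequence is longer.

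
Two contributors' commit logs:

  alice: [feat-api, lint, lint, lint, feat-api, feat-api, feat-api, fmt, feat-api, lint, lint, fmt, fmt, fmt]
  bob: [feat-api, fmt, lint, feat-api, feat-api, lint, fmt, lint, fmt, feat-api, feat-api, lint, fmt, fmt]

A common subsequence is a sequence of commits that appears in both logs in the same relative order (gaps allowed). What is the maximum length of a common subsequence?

Taking feat-api [1,1] → lint [2,3] → lint [3,6] → lint [4,8] → feat-api [7,10] → feat-api [9,11] → lint [11,12] → fmt [13,13] → fmt [14,14] gives a common subsequence of length 9. dp[14][14] = 9 confirms this is the maximum.

9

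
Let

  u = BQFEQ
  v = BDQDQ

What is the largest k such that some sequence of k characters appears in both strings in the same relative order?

Let dp[i][j] be the LCS length of the first i characters of u and the first j characters of v. dp[i][j] = dp[i-1][j-1]+1 when the i-th and j-th characters match, else max(dp[i-1][j], dp[i][j-1]).
    ·  B  D  Q  D  Q
 ·  0  0  0  0  0  0
 B  0  1  1  1  1  1
 Q  0  1  1  2  2  2
 F  0  1  1  2  2  2
 E  0  1  1  2  2  2
 Q  0  1  1  2  2  3
dp[5][5] = 3. One LCS (by backtracking along matches): BQQ.

3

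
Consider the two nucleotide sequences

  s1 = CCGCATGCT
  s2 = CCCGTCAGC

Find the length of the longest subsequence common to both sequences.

Pick C (s1 #1, s2 #2); then C (s1 #2, s2 #3); then G (s1 #3, s2 #4); then C (s1 #4, s2 #6); then A (s1 #5, s2 #7); then G (s1 #7, s2 #8); then C (s1 #8, s2 #9); all 7 bases appear in both, in order. dp[9][9] = 7 confirms this is the maximum.

7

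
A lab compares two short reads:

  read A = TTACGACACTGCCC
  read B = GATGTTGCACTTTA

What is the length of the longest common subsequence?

One common subsequence of length 7: T [1,5], then T [2,6], then G [5,7], then C [7,8], then A [8,9], then C [9,10], then T [10,13]. Since dp[14][14] = 7, nothing longer is possible.

7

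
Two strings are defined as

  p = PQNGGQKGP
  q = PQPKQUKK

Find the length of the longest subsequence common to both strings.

4

Pick P [1,1] → Q [2,2] → Q [6,5] → K [7,8]; all 4 characters appear in both, in order. Since dp[9][8] = 4, nothing longer is possible.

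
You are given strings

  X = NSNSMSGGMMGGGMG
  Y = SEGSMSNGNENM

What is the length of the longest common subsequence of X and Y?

One common subsequence of length 6: S at X[2]=Y[1], S at X[4]=Y[4], M at X[5]=Y[5], S at X[6]=Y[6], G at X[7]=Y[8], M at X[14]=Y[12]. Since dp[15][12] = 6, nothing longer is possible.

6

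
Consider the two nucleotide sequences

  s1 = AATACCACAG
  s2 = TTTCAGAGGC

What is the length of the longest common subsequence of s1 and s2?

5

One common subsequence of length 5: T (s1 #3, s2 #3); then C (s1 #6, s2 #4); then A (s1 #7, s2 #5); then A (s1 #9, s2 #7); then G (s1 #10, s2 #9). The LCS DP gives dp[10][10] = 5, so this is optimal.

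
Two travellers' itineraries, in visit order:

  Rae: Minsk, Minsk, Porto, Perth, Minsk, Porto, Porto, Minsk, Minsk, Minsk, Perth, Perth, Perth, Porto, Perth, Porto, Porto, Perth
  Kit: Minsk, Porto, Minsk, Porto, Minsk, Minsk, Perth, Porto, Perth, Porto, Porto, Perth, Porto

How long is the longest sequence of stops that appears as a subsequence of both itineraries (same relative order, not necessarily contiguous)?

12

Pick Minsk at Rae[2]=Kit[1], then Porto at Rae[3]=Kit[2], then Minsk at Rae[5]=Kit[3], then Porto at Rae[7]=Kit[4], then Minsk at Rae[9]=Kit[5], then Minsk at Rae[10]=Kit[6], then Perth at Rae[13]=Kit[7], then Porto at Rae[14]=Kit[8], then Perth at Rae[15]=Kit[9], then Porto at Rae[16]=Kit[10], then Porto at Rae[17]=Kit[11], then Perth at Rae[18]=Kit[12]; all 12 stops appear in both, in order, and the DP table's final entry dp[18][13] is also 12, so no common subsequence is longer.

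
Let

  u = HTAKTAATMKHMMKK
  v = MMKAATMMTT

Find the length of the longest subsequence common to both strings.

6

Match K [4,3], A [6,4], A [7,5], T [8,6], M [9,7], M [12,8] — 6 characters in the same relative order in both. dp[15][10] = 6 confirms this is the maximum.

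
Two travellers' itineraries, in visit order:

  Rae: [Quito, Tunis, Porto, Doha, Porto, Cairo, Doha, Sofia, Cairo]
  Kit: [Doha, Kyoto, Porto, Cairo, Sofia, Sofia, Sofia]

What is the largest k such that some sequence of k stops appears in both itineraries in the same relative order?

One common subsequence of length 4: Doha [4,1], then Porto [5,3], then Cairo [6,4], then Sofia [8,7], and the DP table's final entry dp[9][7] is also 4, so no common subsequence is longer.

4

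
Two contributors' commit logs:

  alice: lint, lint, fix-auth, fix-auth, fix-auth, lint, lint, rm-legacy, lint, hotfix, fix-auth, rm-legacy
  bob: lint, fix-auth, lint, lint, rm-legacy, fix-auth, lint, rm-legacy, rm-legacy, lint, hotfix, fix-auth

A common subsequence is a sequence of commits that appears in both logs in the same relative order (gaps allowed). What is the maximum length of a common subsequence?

8

Pick lint at alice[1]=bob[3] → lint at alice[2]=bob[4] → fix-auth at alice[5]=bob[6] → lint at alice[6]=bob[7] → rm-legacy at alice[8]=bob[9] → lint at alice[9]=bob[10] → hotfix at alice[10]=bob[11] → fix-auth at alice[11]=bob[12]; all 8 commits appear in both, in order, and the DP table's final entry dp[12][12] is also 8, so no common subsequence is longer.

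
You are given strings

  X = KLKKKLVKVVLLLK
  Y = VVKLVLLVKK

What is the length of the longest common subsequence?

6

Let dp[i][j] be the LCS length of the first i characters of X and the first j characters of Y. dp[i][j] = dp[i-1][j-1]+1 when the i-th and j-th characters match, else max(dp[i-1][j], dp[i][j-1]).
    ·  V  V  K  L  V  L  L  V  K  K
 ·  0  0  0  0  0  0  0  0  0  0  0
 K  0  0  0  1  1  1  1  1  1  1  1
 L  0  0  0  1  2  2  2  2  2  2  2
 K  0  0  0  1  2  2  2  2  2  3  3
 K  0  0  0  1  2  2  2  2  2  3  4
 K  0  0  0  1  2  2  2  2  2  3  4
 L  0  0  0  1  2  2  3  3  3  3  4
 V  0  1  1  1  2  3  3  3  4  4  4
 K  0  1  1  2  2  3  3  3  4  5  5
 V  0  1  2  2  2  3  3  3  4  5  5
 V  0  1  2  2  2  3  3  3  4  5  5
 L  0  1  2  2  3  3  4  4  4  5  5
 L  0  1  2  2  3  3  4  5  5  5  5
 L  0  1  2  2  3  3  4  5  5  5  5
 K  0  1  2  3  3  3  4  5  5  6  6
dp[14][10] = 6. One LCS (by backtracking along matches): KLLVKK.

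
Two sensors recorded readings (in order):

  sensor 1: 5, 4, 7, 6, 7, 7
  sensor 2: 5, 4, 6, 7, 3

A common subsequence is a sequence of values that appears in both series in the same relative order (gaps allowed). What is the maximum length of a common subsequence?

Pick 5 (sensor 1 #1, sensor 2 #1) → 4 (sensor 1 #2, sensor 2 #2) → 6 (sensor 1 #4, sensor 2 #3) → 7 (sensor 1 #5, sensor 2 #4); all 4 values appear in both, in order. dp[6][5] = 4 confirms this is the maximum.

4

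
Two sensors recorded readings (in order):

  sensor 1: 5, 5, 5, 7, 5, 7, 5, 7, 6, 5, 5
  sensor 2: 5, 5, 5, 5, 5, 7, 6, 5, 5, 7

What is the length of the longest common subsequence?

Let dp[i][j] be the LCS length of the first i values of sensor 1 and the first j values of sensor 2. dp[i][j] = dp[i-1][j-1]+1 when the i-th and j-th values match, else max(dp[i-1][j], dp[i][j-1]).
    ·  5  5  5  5  5  7  6  5  5  7
 ·  0  0  0  0  0  0  0  0  0  0  0
 5  0  1  1  1  1  1  1  1  1  1  1
 5  0  1  2  2  2  2  2  2  2  2  2
 5  0  1  2  3  3  3  3  3  3  3  3
 7  0  1  2  3  3  3  4  4  4  4  4
 5  0  1  2  3  4  4  4  4  5  5  5
 7  0  1  2  3  4  4  5  5  5  5  6
 5  0  1  2  3  4  5  5  5  6  6  6
 7  0  1  2  3  4  5  6  6  6  6  7
 6  0  1  2  3  4  5  6  7  7  7  7
 5  0  1  2  3  4  5  6  7  8  8  8
 5  0  1  2  3  4  5  6  7  8  9  9
dp[11][10] = 9. One LCS (by backtracking along matches): 5, 5, 5, 5, 5, 7, 6, 5, 5.

9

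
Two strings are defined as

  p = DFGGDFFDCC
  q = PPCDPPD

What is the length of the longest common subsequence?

Pick D (p #1, q #4), then D (p #8, q #7); all 2 characters appear in both, in order. The LCS DP gives dp[10][7] = 2, so this is optimal.

2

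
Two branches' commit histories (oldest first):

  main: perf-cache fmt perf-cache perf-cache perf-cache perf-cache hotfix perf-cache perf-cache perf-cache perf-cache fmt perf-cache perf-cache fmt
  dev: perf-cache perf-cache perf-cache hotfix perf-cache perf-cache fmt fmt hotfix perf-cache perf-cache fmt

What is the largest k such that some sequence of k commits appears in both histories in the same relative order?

10

One common subsequence of length 10: perf-cache at main[4]=dev[1] → perf-cache at main[5]=dev[2] → perf-cache at main[6]=dev[3] → hotfix at main[7]=dev[4] → perf-cache at main[8]=dev[5] → perf-cache at main[9]=dev[6] → fmt at main[12]=dev[8] → perf-cache at main[13]=dev[10] → perf-cache at main[14]=dev[11] → fmt at main[15]=dev[12]. Since dp[15][12] = 10, nothing longer is possible.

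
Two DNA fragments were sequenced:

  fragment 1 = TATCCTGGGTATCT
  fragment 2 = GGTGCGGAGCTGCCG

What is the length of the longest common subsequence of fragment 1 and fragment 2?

7

Taking T [1,3] → C [5,5] → G [7,6] → G [8,7] → G [9,9] → T [10,11] → C [13,14] gives a common subsequence of length 7, and the DP table's final entry dp[14][15] is also 7, so no common subsequence is longer.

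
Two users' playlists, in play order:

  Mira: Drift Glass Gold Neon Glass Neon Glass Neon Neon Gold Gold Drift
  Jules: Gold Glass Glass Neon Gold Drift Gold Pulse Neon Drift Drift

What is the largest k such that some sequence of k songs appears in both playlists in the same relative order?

Pick Gold [3,1], Glass [5,2], Glass [7,3], Neon [9,4], Gold [10,5], Gold [11,7], Drift [12,11]; all 7 songs appear in both, in order. The LCS DP gives dp[12][11] = 7, so this is optimal.

7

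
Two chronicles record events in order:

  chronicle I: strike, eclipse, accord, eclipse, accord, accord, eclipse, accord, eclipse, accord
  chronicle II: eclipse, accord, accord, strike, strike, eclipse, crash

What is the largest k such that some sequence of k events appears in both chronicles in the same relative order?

Taking eclipse at chronicle I[2]=chronicle II[1], then accord at chronicle I[3]=chronicle II[2], then accord at chronicle I[5]=chronicle II[3], then eclipse at chronicle I[7]=chronicle II[6] gives a common subsequence of length 4. dp[10][7] = 4 confirms this is the maximum.

4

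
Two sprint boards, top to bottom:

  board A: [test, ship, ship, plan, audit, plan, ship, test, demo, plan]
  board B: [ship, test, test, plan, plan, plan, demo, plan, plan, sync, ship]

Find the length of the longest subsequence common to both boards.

Match test (board A #1, board B #3), then plan (board A #4, board B #5), then plan (board A #6, board B #6), then demo (board A #9, board B #7), then plan (board A #10, board B #9) — 5 tasks in the same relative order in both. The LCS DP gives dp[10][11] = 5, so this is optimal.

5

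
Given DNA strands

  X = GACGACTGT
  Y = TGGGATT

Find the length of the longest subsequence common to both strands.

5

Taking G (X #1, Y #3), G (X #4, Y #4), A (X #5, Y #5), T (X #7, Y #6), T (X #9, Y #7) gives a common subsequence of length 5, and the DP table's final entry dp[9][7] is also 5, so no common subsequence is longer.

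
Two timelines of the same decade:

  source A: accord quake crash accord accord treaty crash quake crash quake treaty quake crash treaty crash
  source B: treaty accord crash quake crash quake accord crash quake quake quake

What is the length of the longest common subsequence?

One common subsequence of length 8: accord (source A #1, source B #2) → quake (source A #2, source B #4) → crash (source A #3, source B #5) → accord (source A #5, source B #7) → crash (source A #7, source B #8) → quake (source A #8, source B #9) → quake (source A #10, source B #10) → quake (source A #12, source B #11), and the DP table's final entry dp[15][11] is also 8, so no common subsequence is longer.

8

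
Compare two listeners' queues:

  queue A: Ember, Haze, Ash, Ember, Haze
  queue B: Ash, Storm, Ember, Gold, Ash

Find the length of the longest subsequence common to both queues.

One common subsequence of length 2: Ember [1,3], Ash [3,5]. The LCS DP gives dp[5][5] = 2, so this is optimal.

2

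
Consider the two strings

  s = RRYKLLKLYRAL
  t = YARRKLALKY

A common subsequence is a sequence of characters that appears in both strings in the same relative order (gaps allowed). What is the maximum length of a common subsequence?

Let dp[i][j] be the LCS length of the first i characters of s and the first j characters of t. dp[i][j] = dp[i-1][j-1]+1 when the i-th and j-th characters match, else max(dp[i-1][j], dp[i][j-1]).
    ·  Y  A  R  R  K  L  A  L  K  Y
 ·  0  0  0  0  0  0  0  0  0  0  0
 R  0  0  0  1  1  1  1  1  1  1  1
 R  0  0  0  1  2  2  2  2  2  2  2
 Y  0  1  1  1  2  2  2  2  2  2  3
 K  0  1  1  1  2  3  3  3  3  3  3
 L  0  1  1  1  2  3  4  4  4  4  4
 L  0  1  1  1  2  3  4  4  5  5  5
 K  0  1  1  1  2  3  4  4  5  6  6
 L  0  1  1  1  2  3  4  4  5  6  6
 Y  0  1  1  1  2  3  4  4  5  6  7
 R  0  1  1  2  2  3  4  4  5  6  7
 A  0  1  2  2  2  3  4  5  5  6  7
 L  0  1  2  2  2  3  4  5  6  6  7
dp[12][10] = 7. One LCS (by backtracking along matches): RRKLLKY.

7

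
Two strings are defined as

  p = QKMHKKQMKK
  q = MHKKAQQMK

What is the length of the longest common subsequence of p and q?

Match M [3,1] → H [4,2] → K [5,3] → K [6,4] → Q [7,7] → M [8,8] → K [10,9] — 7 characters in the same relative order in both. dp[10][9] = 7 confirms this is the maximum.

7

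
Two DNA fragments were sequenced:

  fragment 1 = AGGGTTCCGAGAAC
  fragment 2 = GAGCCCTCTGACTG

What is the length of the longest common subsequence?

Match A (fragment 1 #1, fragment 2 #2), then G (fragment 1 #2, fragment 2 #3), then T (fragment 1 #5, fragment 2 #7), then T (fragment 1 #6, fragment 2 #9), then G (fragment 1 #9, fragment 2 #10), then A (fragment 1 #10, fragment 2 #11), then G (fragment 1 #11, fragment 2 #14) — 7 bases in the same relative order in both. The LCS DP gives dp[14][14] = 7, so this is optimal.

7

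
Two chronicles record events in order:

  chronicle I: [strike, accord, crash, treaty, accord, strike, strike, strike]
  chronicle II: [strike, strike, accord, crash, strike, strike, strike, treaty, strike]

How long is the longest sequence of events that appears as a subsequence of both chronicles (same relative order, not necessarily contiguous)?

One common subsequence of length 6: strike (chronicle I #1, chronicle II #2), accord (chronicle I #2, chronicle II #3), crash (chronicle I #3, chronicle II #4), strike (chronicle I #6, chronicle II #6), strike (chronicle I #7, chronicle II #7), strike (chronicle I #8, chronicle II #9). dp[8][9] = 6 confirms this is the maximum.

6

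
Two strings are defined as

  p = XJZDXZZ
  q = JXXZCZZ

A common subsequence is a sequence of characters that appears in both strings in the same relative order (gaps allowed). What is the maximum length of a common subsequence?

4

Let dp[i][j] be the LCS length of the first i characters of p and the first j characters of q. dp[i][j] = dp[i-1][j-1]+1 when the i-th and j-th characters match, else max(dp[i-1][j], dp[i][j-1]).
    ·  J  X  X  Z  C  Z  Z
 ·  0  0  0  0  0  0  0  0
 X  0  0  1  1  1  1  1  1
 J  0  1  1  1  1  1  1  1
 Z  0  1  1  1  2  2  2  2
 D  0  1  1  1  2  2  2  2
 X  0  1  2  2  2  2  2  2
 Z  0  1  2  2  3  3  3  3
 Z  0  1  2  2  3  3  4  4
dp[7][7] = 4. One LCS (by backtracking along matches): XZZZ.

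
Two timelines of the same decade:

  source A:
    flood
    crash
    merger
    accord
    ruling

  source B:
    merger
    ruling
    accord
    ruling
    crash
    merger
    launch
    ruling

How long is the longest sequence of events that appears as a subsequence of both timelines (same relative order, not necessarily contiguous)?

3

Taking crash (source A #2, source B #5) → merger (source A #3, source B #6) → ruling (source A #5, source B #8) gives a common subsequence of length 3. dp[5][8] = 3 confirms this is the maximum.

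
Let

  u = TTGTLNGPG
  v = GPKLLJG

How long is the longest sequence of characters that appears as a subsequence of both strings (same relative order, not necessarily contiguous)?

Match G (u #3, v #1), then L (u #5, v #5), then G (u #9, v #7) — 3 characters in the same relative order in both. The LCS DP gives dp[9][7] = 3, so this is optimal.

3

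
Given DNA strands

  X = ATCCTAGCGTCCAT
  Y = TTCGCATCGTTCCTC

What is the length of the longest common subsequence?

10

Match T at X[2]=Y[2]; then C at X[3]=Y[3]; then C at X[4]=Y[5]; then T at X[5]=Y[7]; then C at X[8]=Y[8]; then G at X[9]=Y[9]; then T at X[10]=Y[11]; then C at X[11]=Y[12]; then C at X[12]=Y[13]; then T at X[14]=Y[14] — 10 bases in the same relative order in both, and the DP table's final entry dp[14][15] is also 10, so no common subsequence is longer.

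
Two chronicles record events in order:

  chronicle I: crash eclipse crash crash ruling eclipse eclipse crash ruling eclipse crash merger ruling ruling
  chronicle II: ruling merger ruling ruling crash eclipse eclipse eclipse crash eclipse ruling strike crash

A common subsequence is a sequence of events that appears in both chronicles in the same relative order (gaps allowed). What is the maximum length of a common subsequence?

7

Taking crash (chronicle I #1, chronicle II #5), eclipse (chronicle I #2, chronicle II #6), eclipse (chronicle I #6, chronicle II #7), eclipse (chronicle I #7, chronicle II #8), crash (chronicle I #8, chronicle II #9), ruling (chronicle I #9, chronicle II #11), crash (chronicle I #11, chronicle II #13) gives a common subsequence of length 7. The LCS DP gives dp[14][13] = 7, so this is optimal.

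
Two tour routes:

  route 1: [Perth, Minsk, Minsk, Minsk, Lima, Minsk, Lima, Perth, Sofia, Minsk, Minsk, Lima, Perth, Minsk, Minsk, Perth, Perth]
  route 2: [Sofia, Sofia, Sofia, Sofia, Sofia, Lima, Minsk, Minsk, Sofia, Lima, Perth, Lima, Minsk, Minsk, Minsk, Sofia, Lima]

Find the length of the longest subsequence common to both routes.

7

Taking Minsk [2,7] → Minsk [3,8] → Lima [5,12] → Minsk [6,13] → Minsk [10,14] → Minsk [11,15] → Lima [12,17] gives a common subsequence of length 7, and the DP table's final entry dp[17][17] is also 7, so no common subsequence is longer.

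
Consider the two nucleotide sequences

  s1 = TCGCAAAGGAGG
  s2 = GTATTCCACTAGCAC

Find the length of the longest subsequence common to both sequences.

Pick T at s1[1]=s2[5], then C at s1[2]=s2[6], then C at s1[4]=s2[7], then A at s1[5]=s2[8], then A at s1[7]=s2[11], then G at s1[8]=s2[12], then A at s1[10]=s2[14]; all 7 bases appear in both, in order. The LCS DP gives dp[12][15] = 7, so this is optimal.

7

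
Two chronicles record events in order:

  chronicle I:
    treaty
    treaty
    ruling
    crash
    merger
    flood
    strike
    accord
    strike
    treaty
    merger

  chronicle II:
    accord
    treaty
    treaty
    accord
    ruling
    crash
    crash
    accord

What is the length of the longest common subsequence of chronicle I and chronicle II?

5

Match treaty (chronicle I #1, chronicle II #2); then treaty (chronicle I #2, chronicle II #3); then ruling (chronicle I #3, chronicle II #5); then crash (chronicle I #4, chronicle II #7); then accord (chronicle I #8, chronicle II #8) — 5 events in the same relative order in both. dp[11][8] = 5 confirms this is the maximum.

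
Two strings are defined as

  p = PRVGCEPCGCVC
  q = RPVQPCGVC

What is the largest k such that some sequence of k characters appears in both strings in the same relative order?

Taking P at p[1]=q[2]; then V at p[3]=q[3]; then P at p[7]=q[5]; then C at p[8]=q[6]; then G at p[9]=q[7]; then V at p[11]=q[8]; then C at p[12]=q[9] gives a common subsequence of length 7. The LCS DP gives dp[12][9] = 7, so this is optimal.

7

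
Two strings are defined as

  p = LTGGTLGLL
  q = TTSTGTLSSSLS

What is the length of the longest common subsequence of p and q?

5

Taking T [2,4]; then G [4,5]; then T [5,6]; then L [6,7]; then L [8,11] gives a common subsequence of length 5, and the DP table's final entry dp[9][12] is also 5, so no common subsequence is longer.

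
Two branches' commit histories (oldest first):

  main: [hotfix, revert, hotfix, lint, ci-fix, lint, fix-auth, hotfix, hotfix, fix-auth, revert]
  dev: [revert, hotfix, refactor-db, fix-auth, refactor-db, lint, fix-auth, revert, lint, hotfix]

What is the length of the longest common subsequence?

One common subsequence of length 5: revert (main #2, dev #1), hotfix (main #3, dev #2), lint (main #4, dev #6), lint (main #6, dev #9), hotfix (main #9, dev #10), and the DP table's final entry dp[11][10] is also 5, so no common subsequence is longer.

5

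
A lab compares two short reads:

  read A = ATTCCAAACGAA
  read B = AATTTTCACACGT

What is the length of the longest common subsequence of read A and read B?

Taking A [1,2]; then T [2,5]; then T [3,6]; then C [4,7]; then C [5,9]; then A [8,10]; then C [9,11]; then G [10,12] gives a common subsequence of length 8. dp[12][13] = 8 confirms this is the maximum.

8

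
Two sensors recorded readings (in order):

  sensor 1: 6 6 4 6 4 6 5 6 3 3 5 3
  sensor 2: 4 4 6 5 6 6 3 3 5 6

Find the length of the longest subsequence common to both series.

Taking 4 at sensor 1[3]=sensor 2[1]; then 4 at sensor 1[5]=sensor 2[2]; then 6 at sensor 1[6]=sensor 2[3]; then 5 at sensor 1[7]=sensor 2[4]; then 6 at sensor 1[8]=sensor 2[6]; then 3 at sensor 1[9]=sensor 2[7]; then 3 at sensor 1[10]=sensor 2[8]; then 5 at sensor 1[11]=sensor 2[9] gives a common subsequence of length 8, and the DP table's final entry dp[12][10] is also 8, so no common subsequence is longer.

8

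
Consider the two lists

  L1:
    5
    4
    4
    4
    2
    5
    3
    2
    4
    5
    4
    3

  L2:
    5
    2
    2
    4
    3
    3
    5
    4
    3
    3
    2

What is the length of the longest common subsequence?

7

Let dp[i][j] be the LCS length of the first i values of L1 and the first j values of L2. dp[i][j] = dp[i-1][j-1]+1 when the i-th and j-th values match, else max(dp[i-1][j], dp[i][j-1]).
    ·  5  2  2  4  3  3  5  4  3  3  2
 ·  0  0  0  0  0  0  0  0  0  0  0  0
 5  0  1  1  1  1  1  1  1  1  1  1  1
 4  0  1  1  1  2  2  2  2  2  2  2  2
 4  0  1  1  1  2  2  2  2  3  3  3  3
 4  0  1  1  1  2  2  2  2  3  3  3  3
 2  0  1  2  2  2  2  2  2  3  3  3  4
 5  0  1  2  2  2  2  2  3  3  3  3  4
 3  0  1  2  2  2  3  3  3  3  4  4  4
 2  0  1  2  3  3  3  3  3  3  4  4  5
 4  0  1  2  3  4  4  4  4  4  4  4  5
 5  0  1  2  3  4  4  4  5  5  5  5  5
 4  0  1  2  3  4  4  4  5  6  6  6  6
 3  0  1  2  3  4  5  5  5  6  7  7  7
dp[12][11] = 7. One LCS (by backtracking along matches): 5, 2, 2, 4, 5, 4, 3.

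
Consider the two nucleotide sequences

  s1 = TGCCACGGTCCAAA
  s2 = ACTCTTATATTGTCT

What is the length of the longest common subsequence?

Pick T [1,3]; then C [3,4]; then A [5,9]; then G [8,12]; then T [9,13]; then C [10,14]; all 6 bases appear in both, in order. Since dp[14][15] = 6, nothing longer is possible.

6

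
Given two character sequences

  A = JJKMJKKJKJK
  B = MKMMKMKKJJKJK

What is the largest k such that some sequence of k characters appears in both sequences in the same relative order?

8

Let dp[i][j] be the LCS length of the first i characters of A and the first j characters of B. dp[i][j] = dp[i-1][j-1]+1 when the i-th and j-th characters match, else max(dp[i-1][j], dp[i][j-1]).
    ·  M  K  M  M  K  M  K  K  J  J  K  J  K
 ·  0  0  0  0  0  0  0  0  0  0  0  0  0  0
 J  0  0  0  0  0  0  0  0  0  1  1  1  1  1
 J  0  0  0  0  0  0  0  0  0  1  2  2  2  2
 K  0  0  1  1  1  1  1  1  1  1  2  3  3  3
 M  0  1  1  2  2  2  2  2  2  2  2  3  3  3
 J  0  1  1  2  2  2  2  2  2  3  3  3  4  4
 K  0  1  2  2  2  3  3  3  3  3  3  4  4  5
 K  0  1  2  2  2  3  3  4  4  4  4  4  4  5
 J  0  1  2  2  2  3  3  4  4  5  5  5  5  5
 K  0  1  2  2  2  3  3  4  5  5  5  6  6  6
 J  0  1  2  2  2  3  3  4  5  6  6  6  7  7
 K  0  1  2  2  2  3  3  4  5  6  6  7  7  8
dp[11][13] = 8. One LCS (by backtracking along matches): KMKKJKJK.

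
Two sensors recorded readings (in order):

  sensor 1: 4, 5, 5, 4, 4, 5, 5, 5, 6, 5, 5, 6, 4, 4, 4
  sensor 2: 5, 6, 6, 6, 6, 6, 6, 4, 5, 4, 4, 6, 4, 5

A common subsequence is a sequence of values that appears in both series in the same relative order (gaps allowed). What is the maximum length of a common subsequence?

Pick 4 [1,8]; then 5 [3,9]; then 4 [4,10]; then 4 [5,11]; then 6 [9,12]; then 5 [11,14]; all 6 values appear in both, in order. dp[15][14] = 6 confirms this is the maximum.

6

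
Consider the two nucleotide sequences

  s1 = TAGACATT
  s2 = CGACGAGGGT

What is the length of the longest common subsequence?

5

Let dp[i][j] be the LCS length of the first i bases of s1 and the first j bases of s2. dp[i][j] = dp[i-1][j-1]+1 when the i-th and j-th bases match, else max(dp[i-1][j], dp[i][j-1]).
    ·  C  G  A  C  G  A  G  G  G  T
 ·  0  0  0  0  0  0  0  0  0  0  0
 T  0  0  0  0  0  0  0  0  0  0  1
 A  0  0  0  1  1  1  1  1  1  1  1
 G  0  0  1  1  1  2  2  2  2  2  2
 A  0  0  1  2  2  2  3  3  3  3  3
 C  0  1  1  2  3  3  3  3  3  3  3
 A  0  1  1  2  3  3  4  4  4  4  4
 T  0  1  1  2  3  3  4  4  4  4  5
 T  0  1  1  2  3  3  4  4  4  4  5
dp[8][10] = 5. One LCS (by backtracking along matches): GACAT.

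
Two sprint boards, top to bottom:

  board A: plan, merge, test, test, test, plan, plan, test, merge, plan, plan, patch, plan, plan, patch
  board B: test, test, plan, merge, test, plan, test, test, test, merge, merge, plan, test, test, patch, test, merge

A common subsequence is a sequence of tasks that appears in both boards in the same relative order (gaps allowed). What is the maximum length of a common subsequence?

Pick plan (board A #1, board B #3) → merge (board A #2, board B #4) → test (board A #3, board B #5) → test (board A #4, board B #7) → test (board A #5, board B #8) → test (board A #8, board B #9) → merge (board A #9, board B #11) → plan (board A #10, board B #12) → patch (board A #12, board B #15); all 9 tasks appear in both, in order. Since dp[15][17] = 9, nothing longer is possible.

9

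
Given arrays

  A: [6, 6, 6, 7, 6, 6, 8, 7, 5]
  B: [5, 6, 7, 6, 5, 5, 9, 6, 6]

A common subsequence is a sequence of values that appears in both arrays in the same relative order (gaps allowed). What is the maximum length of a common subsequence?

Pick 6 (A #1, B #2) → 6 (A #2, B #4) → 6 (A #5, B #8) → 6 (A #6, B #9); all 4 values appear in both, in order. Since dp[9][9] = 4, nothing longer is possible.

4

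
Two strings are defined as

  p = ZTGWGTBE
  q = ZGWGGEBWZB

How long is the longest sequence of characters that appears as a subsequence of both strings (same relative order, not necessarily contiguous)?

Match Z (p #1, q #1) → G (p #3, q #2) → W (p #4, q #3) → G (p #5, q #5) → B (p #7, q #10) — 5 characters in the same relative order in both. Since dp[8][10] = 5, nothing longer is possible.

5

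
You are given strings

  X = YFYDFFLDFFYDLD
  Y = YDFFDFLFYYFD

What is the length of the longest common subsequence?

9

One common subsequence of length 9: Y (X #3, Y #1), D (X #4, Y #2), F (X #5, Y #3), F (X #6, Y #4), D (X #8, Y #5), F (X #9, Y #6), F (X #10, Y #8), Y (X #11, Y #10), D (X #14, Y #12). dp[14][12] = 9 confirms this is the maximum.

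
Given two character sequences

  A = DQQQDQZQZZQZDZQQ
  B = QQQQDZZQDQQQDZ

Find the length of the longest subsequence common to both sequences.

One common subsequence of length 10: Q at A[2]=B[2] → Q at A[3]=B[3] → Q at A[4]=B[4] → D at A[5]=B[5] → Z at A[9]=B[6] → Z at A[10]=B[7] → Q at A[11]=B[8] → D at A[13]=B[9] → Q at A[15]=B[11] → Q at A[16]=B[12]. The LCS DP gives dp[16][14] = 10, so this is optimal.

10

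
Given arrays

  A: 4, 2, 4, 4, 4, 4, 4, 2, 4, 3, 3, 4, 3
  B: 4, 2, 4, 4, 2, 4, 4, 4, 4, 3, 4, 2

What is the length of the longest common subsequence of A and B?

10

One common subsequence of length 10: 4 at A[1]=B[1] → 2 at A[2]=B[2] → 4 at A[3]=B[3] → 4 at A[4]=B[4] → 4 at A[5]=B[6] → 4 at A[6]=B[7] → 4 at A[7]=B[8] → 4 at A[9]=B[9] → 3 at A[11]=B[10] → 4 at A[12]=B[11], and the DP table's final entry dp[13][12] is also 10, so no common subsequence is longer.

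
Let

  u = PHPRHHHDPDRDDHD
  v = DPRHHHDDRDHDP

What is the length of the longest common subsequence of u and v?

11

Taking P [3,2]; then R [4,3]; then H [5,4]; then H [6,5]; then H [7,6]; then D [8,7]; then D [10,8]; then R [11,9]; then D [13,10]; then H [14,11]; then D [15,12] gives a common subsequence of length 11, and the DP table's final entry dp[15][13] is also 11, so no common subsequence is longer.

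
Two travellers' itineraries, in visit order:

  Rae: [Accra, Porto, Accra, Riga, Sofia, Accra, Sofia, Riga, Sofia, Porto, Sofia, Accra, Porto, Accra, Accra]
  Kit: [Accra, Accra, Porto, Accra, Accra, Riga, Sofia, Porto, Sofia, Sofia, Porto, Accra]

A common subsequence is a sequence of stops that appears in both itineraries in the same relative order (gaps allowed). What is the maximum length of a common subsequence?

10

Taking Accra at Rae[1]=Kit[2]; then Porto at Rae[2]=Kit[3]; then Accra at Rae[3]=Kit[4]; then Accra at Rae[6]=Kit[5]; then Riga at Rae[8]=Kit[6]; then Sofia at Rae[9]=Kit[7]; then Porto at Rae[10]=Kit[8]; then Sofia at Rae[11]=Kit[10]; then Porto at Rae[13]=Kit[11]; then Accra at Rae[15]=Kit[12] gives a common subsequence of length 10. The LCS DP gives dp[15][12] = 10, so this is optimal.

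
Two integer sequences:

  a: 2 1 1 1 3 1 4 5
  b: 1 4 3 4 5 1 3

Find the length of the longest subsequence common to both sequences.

4

Let dp[i][j] be the LCS length of the first i values of a and the first j values of b. dp[i][j] = dp[i-1][j-1]+1 when the i-th and j-th values match, else max(dp[i-1][j], dp[i][j-1]).
    ·  1  4  3  4  5  1  3
 ·  0  0  0  0  0  0  0  0
 2  0  0  0  0  0  0  0  0
 1  0  1  1  1  1  1  1  1
 1  0  1  1  1  1  1  2  2
 1  0  1  1  1  1  1  2  2
 3  0  1  1  2  2  2  2  3
 1  0  1  1  2  2  2  3  3
 4  0  1  2  2  3  3  3  3
 5  0  1  2  2  3  4  4  4
dp[8][7] = 4. One LCS (by backtracking along matches): 1, 3, 4, 5.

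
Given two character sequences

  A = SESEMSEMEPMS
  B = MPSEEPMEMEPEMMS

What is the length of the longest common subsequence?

10

Taking S (A #1, B #3), then E (A #2, B #4), then E (A #4, B #5), then M (A #5, B #7), then E (A #7, B #8), then M (A #8, B #9), then E (A #9, B #10), then P (A #10, B #11), then M (A #11, B #14), then S (A #12, B #15) gives a common subsequence of length 10. dp[12][15] = 10 confirms this is the maximum.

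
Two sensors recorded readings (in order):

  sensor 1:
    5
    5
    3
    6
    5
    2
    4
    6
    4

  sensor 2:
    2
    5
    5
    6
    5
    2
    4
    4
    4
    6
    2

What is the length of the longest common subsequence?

7

One common subsequence of length 7: 5 at sensor 1[1]=sensor 2[2], then 5 at sensor 1[2]=sensor 2[3], then 6 at sensor 1[4]=sensor 2[4], then 5 at sensor 1[5]=sensor 2[5], then 2 at sensor 1[6]=sensor 2[6], then 4 at sensor 1[7]=sensor 2[9], then 6 at sensor 1[8]=sensor 2[10]. Since dp[9][11] = 7, nothing longer is possible.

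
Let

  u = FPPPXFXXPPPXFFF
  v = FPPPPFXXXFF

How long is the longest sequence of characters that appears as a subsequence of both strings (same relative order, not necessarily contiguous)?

10

Pick F (u #1, v #1) → P (u #2, v #3) → P (u #3, v #4) → P (u #4, v #5) → F (u #6, v #6) → X (u #7, v #7) → X (u #8, v #8) → X (u #12, v #9) → F (u #14, v #10) → F (u #15, v #11); all 10 characters appear in both, in order. dp[15][11] = 10 confirms this is the maximum.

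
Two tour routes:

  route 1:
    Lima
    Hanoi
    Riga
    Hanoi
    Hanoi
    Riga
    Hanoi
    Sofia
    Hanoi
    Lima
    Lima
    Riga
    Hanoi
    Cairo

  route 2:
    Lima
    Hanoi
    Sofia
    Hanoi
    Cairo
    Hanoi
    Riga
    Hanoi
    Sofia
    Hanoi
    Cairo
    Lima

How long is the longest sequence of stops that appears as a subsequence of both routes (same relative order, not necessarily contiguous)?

Pick Lima (route 1 #1, route 2 #1), Hanoi (route 1 #2, route 2 #2), Hanoi (route 1 #4, route 2 #4), Hanoi (route 1 #5, route 2 #6), Riga (route 1 #6, route 2 #7), Hanoi (route 1 #7, route 2 #8), Sofia (route 1 #8, route 2 #9), Hanoi (route 1 #9, route 2 #10), Lima (route 1 #11, route 2 #12); all 9 stops appear in both, in order. Since dp[14][12] = 9, nothing longer is possible.

9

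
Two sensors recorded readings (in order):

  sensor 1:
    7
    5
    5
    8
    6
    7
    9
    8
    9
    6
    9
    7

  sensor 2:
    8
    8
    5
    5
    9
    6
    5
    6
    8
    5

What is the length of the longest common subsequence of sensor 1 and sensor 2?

Match 5 (sensor 1 #2, sensor 2 #4), 5 (sensor 1 #3, sensor 2 #7), 6 (sensor 1 #5, sensor 2 #8), 8 (sensor 1 #8, sensor 2 #9) — 4 values in the same relative order in both, and the DP table's final entry dp[12][10] is also 4, so no common subsequence is longer.

4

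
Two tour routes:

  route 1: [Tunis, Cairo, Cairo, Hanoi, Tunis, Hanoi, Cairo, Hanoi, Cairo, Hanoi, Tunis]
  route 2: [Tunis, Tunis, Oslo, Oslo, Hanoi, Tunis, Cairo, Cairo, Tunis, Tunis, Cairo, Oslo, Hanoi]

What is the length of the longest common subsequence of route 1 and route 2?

Match Tunis (route 1 #1, route 2 #6), Cairo (route 1 #2, route 2 #7), Cairo (route 1 #3, route 2 #8), Tunis (route 1 #5, route 2 #10), Cairo (route 1 #7, route 2 #11), Hanoi (route 1 #10, route 2 #13) — 6 stops in the same relative order in both. dp[11][13] = 6 confirms this is the maximum.

6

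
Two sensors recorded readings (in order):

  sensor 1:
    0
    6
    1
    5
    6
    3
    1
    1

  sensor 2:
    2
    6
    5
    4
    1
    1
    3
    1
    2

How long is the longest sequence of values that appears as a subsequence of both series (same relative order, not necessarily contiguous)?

4

Match 6 [2,2], 1 [3,6], 3 [6,7], 1 [7,8] — 4 values in the same relative order in both. dp[8][9] = 4 confirms this is the maximum.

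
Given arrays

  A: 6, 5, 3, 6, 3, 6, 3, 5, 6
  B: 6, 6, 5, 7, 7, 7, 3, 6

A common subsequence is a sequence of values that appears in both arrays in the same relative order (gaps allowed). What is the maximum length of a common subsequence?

4

Let dp[i][j] be the LCS length of the first i values of A and the first j values of B. dp[i][j] = dp[i-1][j-1]+1 when the i-th and j-th values match, else max(dp[i-1][j], dp[i][j-1]).
    ·  6  6  5  7  7  7  3  6
 ·  0  0  0  0  0  0  0  0  0
 6  0  1  1  1  1  1  1  1  1
 5  0  1  1  2  2  2  2  2  2
 3  0  1  1  2  2  2  2  3  3
 6  0  1  2  2  2  2  2  3  4
 3  0  1  2  2  2  2  2  3  4
 6  0  1  2  2  2  2  2  3  4
 3  0  1  2  2  2  2  2  3  4
 5  0  1  2  3  3  3  3  3  4
 6  0  1  2  3  3  3  3  3  4
dp[9][8] = 4. One LCS (by backtracking along matches): 6, 5, 3, 6.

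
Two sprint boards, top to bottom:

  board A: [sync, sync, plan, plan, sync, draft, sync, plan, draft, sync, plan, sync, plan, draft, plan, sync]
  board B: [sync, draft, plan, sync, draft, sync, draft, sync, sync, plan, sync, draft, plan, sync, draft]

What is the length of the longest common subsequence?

12

Taking sync [1,1], then plan [4,3], then sync [5,4], then draft [6,5], then sync [7,6], then draft [9,7], then sync [10,9], then plan [11,10], then sync [12,11], then draft [14,12], then plan [15,13], then sync [16,14] gives a common subsequence of length 12. dp[16][15] = 12 confirms this is the maximum.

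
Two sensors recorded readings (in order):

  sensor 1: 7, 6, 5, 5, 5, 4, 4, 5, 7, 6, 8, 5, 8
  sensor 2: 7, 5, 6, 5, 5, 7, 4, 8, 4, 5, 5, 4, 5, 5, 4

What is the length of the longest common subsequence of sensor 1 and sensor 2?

8

Taking 7 (sensor 1 #1, sensor 2 #1), 6 (sensor 1 #2, sensor 2 #3), 5 (sensor 1 #3, sensor 2 #5), 5 (sensor 1 #4, sensor 2 #10), 5 (sensor 1 #5, sensor 2 #11), 4 (sensor 1 #7, sensor 2 #12), 5 (sensor 1 #8, sensor 2 #13), 5 (sensor 1 #12, sensor 2 #14) gives a common subsequence of length 8, and the DP table's final entry dp[13][15] is also 8, so no common subsequence is longer.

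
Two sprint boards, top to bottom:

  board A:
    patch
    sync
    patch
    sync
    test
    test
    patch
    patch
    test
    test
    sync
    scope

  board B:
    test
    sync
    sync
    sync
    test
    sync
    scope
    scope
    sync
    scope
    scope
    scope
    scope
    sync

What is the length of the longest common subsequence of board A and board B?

Taking sync at board A[2]=board B[3], sync at board A[4]=board B[4], test at board A[5]=board B[5], sync at board A[11]=board B[9], scope at board A[12]=board B[13] gives a common subsequence of length 5. Since dp[12][14] = 5, nothing longer is possible.

5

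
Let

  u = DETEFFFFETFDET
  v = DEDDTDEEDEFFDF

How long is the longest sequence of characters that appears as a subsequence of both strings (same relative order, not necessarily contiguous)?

7

Pick D [1,1]; then E [2,2]; then T [3,5]; then E [4,10]; then F [5,11]; then F [6,12]; then F [11,14]; all 7 characters appear in both, in order. Since dp[14][14] = 7, nothing longer is possible.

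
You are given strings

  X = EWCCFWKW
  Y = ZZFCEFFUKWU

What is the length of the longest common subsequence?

Pick E [1,5] → F [5,7] → K [7,9] → W [8,10]; all 4 characters appear in both, in order. The LCS DP gives dp[8][11] = 4, so this is optimal.

4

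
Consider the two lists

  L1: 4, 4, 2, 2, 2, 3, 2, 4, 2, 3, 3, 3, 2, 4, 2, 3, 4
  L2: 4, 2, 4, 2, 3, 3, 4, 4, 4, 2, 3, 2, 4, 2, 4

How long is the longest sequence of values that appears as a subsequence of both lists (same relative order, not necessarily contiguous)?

11

One common subsequence of length 11: 4 (L1 #1, L2 #1); then 4 (L1 #2, L2 #3); then 2 (L1 #3, L2 #4); then 3 (L1 #6, L2 #6); then 4 (L1 #8, L2 #9); then 2 (L1 #9, L2 #10); then 3 (L1 #12, L2 #11); then 2 (L1 #13, L2 #12); then 4 (L1 #14, L2 #13); then 2 (L1 #15, L2 #14); then 4 (L1 #17, L2 #15). Since dp[17][15] = 11, nothing longer is possible.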